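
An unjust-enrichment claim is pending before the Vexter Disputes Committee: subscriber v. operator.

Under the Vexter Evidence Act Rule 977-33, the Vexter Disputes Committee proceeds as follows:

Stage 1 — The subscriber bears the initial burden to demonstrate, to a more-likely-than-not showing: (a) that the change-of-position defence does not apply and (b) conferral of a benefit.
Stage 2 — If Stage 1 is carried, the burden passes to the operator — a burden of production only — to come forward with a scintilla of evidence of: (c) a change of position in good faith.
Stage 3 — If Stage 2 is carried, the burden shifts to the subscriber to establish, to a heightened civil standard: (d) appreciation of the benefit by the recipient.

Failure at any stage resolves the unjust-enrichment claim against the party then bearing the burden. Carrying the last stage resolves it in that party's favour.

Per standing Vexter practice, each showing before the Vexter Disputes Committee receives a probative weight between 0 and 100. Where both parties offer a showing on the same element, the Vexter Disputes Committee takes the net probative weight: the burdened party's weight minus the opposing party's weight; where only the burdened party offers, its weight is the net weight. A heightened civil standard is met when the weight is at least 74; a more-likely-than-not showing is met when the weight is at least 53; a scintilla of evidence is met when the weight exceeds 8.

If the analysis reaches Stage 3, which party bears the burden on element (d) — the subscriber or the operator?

subscriber

Stage 3's rule assigns the burden to the subscriber (to a heightened civil standard).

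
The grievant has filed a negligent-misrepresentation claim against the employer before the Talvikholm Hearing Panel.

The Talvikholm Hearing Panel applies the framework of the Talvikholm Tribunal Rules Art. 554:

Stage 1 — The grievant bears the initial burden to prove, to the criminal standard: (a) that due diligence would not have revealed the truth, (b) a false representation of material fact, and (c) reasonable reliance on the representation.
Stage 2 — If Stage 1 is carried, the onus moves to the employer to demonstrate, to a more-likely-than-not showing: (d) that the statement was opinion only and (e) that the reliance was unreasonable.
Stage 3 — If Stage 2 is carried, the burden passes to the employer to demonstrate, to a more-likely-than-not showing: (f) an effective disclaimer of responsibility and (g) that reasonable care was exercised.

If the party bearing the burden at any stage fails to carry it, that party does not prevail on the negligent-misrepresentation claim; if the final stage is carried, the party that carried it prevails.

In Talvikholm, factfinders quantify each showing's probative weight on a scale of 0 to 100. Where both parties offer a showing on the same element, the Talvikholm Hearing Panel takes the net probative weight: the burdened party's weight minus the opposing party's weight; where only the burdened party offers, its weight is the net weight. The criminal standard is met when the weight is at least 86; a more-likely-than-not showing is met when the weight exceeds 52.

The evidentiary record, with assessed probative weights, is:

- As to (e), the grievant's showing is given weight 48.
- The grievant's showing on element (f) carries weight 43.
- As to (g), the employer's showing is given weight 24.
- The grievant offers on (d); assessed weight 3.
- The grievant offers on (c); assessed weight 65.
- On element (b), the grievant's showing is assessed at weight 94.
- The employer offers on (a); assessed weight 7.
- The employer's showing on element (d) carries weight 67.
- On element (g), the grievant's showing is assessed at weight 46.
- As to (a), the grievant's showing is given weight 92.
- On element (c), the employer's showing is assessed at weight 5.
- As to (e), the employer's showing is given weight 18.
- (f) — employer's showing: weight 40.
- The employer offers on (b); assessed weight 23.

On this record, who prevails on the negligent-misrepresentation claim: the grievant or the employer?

Stage 1 — burden on grievant; standard: the criminal standard (weight is at least 86).
    (a): 92 − 7 = 85 < 86 [not met]
    (b): 94 − 23 = 71 < 86 [not met]
    (c): 65 − 5 = 60 < 86 [not met]
  Not every element is met, so the grievant fails to carry Stage 1.
The employer prevails.

employer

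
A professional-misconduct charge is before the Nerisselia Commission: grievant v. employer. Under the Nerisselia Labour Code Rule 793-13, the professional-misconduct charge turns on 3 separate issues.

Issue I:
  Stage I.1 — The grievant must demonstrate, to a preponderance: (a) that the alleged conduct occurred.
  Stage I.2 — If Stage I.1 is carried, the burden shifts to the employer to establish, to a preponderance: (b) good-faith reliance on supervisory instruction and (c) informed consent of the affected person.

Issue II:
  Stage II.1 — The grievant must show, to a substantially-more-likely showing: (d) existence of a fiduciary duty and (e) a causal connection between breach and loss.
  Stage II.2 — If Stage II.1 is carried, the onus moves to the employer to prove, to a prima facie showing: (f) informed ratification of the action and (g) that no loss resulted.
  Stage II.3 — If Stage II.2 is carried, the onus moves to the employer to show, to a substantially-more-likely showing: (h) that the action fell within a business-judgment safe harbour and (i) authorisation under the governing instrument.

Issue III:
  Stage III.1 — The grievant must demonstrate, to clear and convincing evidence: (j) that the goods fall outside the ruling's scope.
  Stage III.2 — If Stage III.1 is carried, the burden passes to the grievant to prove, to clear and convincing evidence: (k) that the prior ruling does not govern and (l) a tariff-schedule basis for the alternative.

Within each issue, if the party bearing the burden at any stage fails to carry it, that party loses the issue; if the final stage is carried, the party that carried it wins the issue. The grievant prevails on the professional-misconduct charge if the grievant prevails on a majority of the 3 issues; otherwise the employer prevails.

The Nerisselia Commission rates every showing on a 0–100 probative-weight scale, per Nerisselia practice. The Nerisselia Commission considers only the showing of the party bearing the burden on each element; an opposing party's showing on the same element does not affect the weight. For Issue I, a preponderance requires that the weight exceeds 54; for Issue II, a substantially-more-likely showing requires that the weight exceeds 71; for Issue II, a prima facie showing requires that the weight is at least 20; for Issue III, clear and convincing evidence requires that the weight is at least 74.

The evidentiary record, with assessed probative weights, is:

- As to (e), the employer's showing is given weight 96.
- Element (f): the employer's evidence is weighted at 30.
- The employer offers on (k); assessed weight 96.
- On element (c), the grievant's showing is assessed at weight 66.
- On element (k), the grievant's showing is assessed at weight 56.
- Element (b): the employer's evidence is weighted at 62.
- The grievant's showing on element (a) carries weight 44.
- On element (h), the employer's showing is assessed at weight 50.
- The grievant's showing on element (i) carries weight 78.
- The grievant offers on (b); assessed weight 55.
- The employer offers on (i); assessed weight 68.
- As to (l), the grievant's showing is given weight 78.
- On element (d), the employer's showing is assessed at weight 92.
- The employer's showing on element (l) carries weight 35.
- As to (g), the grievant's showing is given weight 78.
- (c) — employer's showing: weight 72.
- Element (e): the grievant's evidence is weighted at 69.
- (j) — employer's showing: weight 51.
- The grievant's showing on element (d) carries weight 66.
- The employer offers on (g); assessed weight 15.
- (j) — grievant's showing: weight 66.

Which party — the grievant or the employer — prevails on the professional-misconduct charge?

employer

— Issue I —
Stage I.1 — burden on grievant; standard: a preponderance (weight exceeds 54).
    (a): 44 ≤ 54 [not met]
  Stage I.1 not carried; the grievant fails its burden.
The analysis ends at Stage I.1; the employer prevails on this issue.
— Issue II —
Stage II.1 (grievant, a substantially-more-likely showing, weight exceeds 71): (d) 66 (employer's 92 disregarded) ≤ 71 — fails; (e) 69 (employer's 96 disregarded) ≤ 71 — fails.
  Not every element is met, so the grievant fails to carry Stage II.1.
The employer prevails on this issue.
— Issue III —
Stage III.1 — burden on grievant; standard: clear and convincing evidence (weight is at least 74).
    (j): 66 (employer's 51 disregarded) < 74 [not met]
  Stage III.1 not carried; the grievant fails its burden.
So the employer prevails on this issue.
Per-issue: Issue I → employer; Issue II → employer; Issue III → employer. The grievant must prevail on a majority of issues; overall, the employer prevails.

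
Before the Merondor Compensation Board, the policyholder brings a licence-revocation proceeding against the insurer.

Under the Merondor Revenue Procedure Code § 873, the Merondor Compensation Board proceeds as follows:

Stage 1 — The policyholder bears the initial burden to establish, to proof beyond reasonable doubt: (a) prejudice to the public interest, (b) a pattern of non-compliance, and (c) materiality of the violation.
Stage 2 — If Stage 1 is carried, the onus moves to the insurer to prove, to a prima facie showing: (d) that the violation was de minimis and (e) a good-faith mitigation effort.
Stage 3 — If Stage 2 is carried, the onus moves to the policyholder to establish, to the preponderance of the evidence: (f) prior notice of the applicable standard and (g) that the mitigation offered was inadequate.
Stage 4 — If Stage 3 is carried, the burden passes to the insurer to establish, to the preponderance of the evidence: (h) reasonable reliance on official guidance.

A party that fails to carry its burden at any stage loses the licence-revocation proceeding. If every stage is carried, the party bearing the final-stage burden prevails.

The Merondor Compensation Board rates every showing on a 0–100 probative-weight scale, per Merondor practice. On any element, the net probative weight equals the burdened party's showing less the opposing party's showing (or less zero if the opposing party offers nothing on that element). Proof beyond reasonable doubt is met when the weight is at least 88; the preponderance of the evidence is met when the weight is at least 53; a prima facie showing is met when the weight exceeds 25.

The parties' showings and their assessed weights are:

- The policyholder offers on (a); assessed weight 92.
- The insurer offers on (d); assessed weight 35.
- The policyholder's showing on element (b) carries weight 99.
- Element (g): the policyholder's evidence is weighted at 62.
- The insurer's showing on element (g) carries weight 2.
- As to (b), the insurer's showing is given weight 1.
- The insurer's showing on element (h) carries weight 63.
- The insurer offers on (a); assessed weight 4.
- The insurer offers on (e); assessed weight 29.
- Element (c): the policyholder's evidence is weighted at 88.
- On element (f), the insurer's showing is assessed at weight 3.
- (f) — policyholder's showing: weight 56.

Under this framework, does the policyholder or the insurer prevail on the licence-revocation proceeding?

Stage 1 — burden on policyholder; standard: proof beyond reasonable doubt (weight is at least 88).
    (a): 92 − 4 = 88 ≥ 88 [met]
    (b): 99 − 1 = 98 ≥ 88 [met]
    (c): 88 ≥ 88 [met]
  Stage 1 is satisfied; the onus moves to the insurer.
Stage 2 — burden on insurer; standard: a prima facie showing (weight exceeds 25).
    (d): 35 > 25 [met]
    (e): 29 > 25 [met]
  All elements met. The burden passes to the policyholder.
Stage 3 — burden on policyholder; standard: the preponderance of the evidence (weight is at least 53).
    (f): 56 − 3 = 53 ≥ 53 [met]
    (g): 62 − 2 = 60 ≥ 53 [met]
  All elements met. The burden passes to the insurer.
Stage 4 — burden on insurer; standard: the preponderance of the evidence (weight is at least 53).
    (h): 63 ≥ 53 [met]
  All elements met at the final stage.
Every stage carried; the insurer prevails.

insurer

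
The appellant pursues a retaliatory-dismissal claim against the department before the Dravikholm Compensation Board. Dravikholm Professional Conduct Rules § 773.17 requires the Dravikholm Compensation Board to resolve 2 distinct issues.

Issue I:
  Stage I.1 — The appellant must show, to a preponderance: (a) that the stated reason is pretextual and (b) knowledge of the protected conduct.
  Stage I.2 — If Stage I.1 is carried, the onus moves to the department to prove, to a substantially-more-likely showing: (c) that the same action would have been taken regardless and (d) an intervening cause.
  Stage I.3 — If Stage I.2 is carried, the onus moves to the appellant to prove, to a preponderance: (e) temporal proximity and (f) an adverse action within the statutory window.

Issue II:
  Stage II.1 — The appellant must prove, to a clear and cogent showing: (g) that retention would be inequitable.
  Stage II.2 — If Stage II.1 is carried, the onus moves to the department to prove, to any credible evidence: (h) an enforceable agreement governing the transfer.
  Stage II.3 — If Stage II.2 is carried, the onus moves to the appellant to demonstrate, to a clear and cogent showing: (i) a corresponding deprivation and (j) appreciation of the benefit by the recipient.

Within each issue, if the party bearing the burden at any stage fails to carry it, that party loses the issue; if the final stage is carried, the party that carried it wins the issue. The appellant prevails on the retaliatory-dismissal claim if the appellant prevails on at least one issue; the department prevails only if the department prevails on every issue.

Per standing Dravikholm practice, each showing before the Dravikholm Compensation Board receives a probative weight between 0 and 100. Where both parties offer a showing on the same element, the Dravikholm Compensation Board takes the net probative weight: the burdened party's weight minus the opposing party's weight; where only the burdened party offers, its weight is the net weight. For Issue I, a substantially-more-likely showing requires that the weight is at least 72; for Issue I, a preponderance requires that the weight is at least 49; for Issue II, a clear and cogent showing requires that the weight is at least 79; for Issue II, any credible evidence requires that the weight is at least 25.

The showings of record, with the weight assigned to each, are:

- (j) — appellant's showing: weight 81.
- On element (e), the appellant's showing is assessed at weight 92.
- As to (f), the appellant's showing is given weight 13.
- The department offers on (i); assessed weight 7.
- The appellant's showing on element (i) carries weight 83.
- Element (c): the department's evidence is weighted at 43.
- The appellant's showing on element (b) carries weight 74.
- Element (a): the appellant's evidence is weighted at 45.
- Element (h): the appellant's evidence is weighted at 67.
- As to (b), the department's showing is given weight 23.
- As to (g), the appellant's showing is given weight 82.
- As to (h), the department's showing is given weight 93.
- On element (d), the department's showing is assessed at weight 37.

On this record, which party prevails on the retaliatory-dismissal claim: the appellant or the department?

— Issue I —
Stage I.1 (appellant, a preponderance, weight is at least 49): (a) 45 < 49 — fails; (b) net 74−23=51 ≥ 49 — meets.
  Not every element is met, so the appellant fails to carry Stage I.1.
So the department prevails on this issue.
— Issue II —
Stage II.1 (appellant, a clear and cogent showing, weight is at least 79): (g) 82 ≥ 79 — meets.
  All elements met. The burden passes to the department.
Stage II.2 (department, any credible evidence, weight is at least 25): (h) net 93−67=26 ≥ 25 — meets.
  The department carries Stage II.2; the appellant now bears the burden.
Stage II.3 (appellant, a clear and cogent showing, weight is at least 79): (i) net 83−7=76 < 79 — fails; (j) 81 ≥ 79 — meets.
  The appellant does not carry Stage II.3.
So the department prevails on this issue.
Per-issue: Issue I → department; Issue II → department. The appellant must prevail on at least one issue; overall, the department prevails.

department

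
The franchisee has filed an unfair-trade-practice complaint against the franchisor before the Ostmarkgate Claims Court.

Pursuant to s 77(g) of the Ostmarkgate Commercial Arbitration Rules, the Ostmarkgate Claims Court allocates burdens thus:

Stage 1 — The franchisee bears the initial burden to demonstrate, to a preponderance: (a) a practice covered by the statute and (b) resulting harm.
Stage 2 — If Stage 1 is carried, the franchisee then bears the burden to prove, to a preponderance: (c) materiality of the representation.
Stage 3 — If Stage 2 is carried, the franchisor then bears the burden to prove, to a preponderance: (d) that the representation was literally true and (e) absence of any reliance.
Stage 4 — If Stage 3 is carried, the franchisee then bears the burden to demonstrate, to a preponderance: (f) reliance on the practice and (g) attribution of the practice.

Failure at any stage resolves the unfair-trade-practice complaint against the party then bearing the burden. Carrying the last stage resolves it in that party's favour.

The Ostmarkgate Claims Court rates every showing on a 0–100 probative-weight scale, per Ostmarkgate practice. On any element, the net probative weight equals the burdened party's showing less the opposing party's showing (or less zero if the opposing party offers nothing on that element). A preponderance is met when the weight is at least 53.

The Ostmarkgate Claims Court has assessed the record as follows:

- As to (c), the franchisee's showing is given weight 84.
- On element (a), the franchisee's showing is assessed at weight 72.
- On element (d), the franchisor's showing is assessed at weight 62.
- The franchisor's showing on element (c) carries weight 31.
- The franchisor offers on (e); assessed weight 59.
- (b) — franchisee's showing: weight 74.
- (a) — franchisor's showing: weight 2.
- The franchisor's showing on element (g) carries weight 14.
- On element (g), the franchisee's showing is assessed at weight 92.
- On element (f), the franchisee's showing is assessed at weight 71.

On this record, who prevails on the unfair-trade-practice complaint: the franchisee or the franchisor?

At Stage 1 the franchisee must meet a preponderance (weight is at least 53): on (a) the weight is 72 less the opposing 2 gives net 70, which does reach 53, so (a) meets the standard; on (b) the weight is 74, ≥ 53, so (b) meets the standard.
  Stage 1 carried; the burden remains with the franchisee.
At Stage 2 the franchisee must meet a preponderance (weight is at least 53): on (c) the weight is 84 less the opposing 31 gives net 53, ≥ 53, so (c) meets the standard.
  Stage 2 carried; the burden shifts to the franchisor.
At Stage 3 the franchisor must meet a preponderance (weight is at least 53): on (d) the weight is 62, ≥ 53, so (d) meets the standard; on (e) the weight is 59, which does reach 53, so (e) meets the standard.
  All elements met. The burden passes to the franchisee.
At Stage 4 the franchisee must meet a preponderance (weight is at least 53): on (f) the weight is 71, ≥ 53, so (f) meets the standard; on (g) the weight is 92 less the opposing 14 gives net 78, which does reach 53, so (g) meets the standard.
  The franchisee carries the last stage.
With every stage satisfied, the franchisee prevails.

franchisee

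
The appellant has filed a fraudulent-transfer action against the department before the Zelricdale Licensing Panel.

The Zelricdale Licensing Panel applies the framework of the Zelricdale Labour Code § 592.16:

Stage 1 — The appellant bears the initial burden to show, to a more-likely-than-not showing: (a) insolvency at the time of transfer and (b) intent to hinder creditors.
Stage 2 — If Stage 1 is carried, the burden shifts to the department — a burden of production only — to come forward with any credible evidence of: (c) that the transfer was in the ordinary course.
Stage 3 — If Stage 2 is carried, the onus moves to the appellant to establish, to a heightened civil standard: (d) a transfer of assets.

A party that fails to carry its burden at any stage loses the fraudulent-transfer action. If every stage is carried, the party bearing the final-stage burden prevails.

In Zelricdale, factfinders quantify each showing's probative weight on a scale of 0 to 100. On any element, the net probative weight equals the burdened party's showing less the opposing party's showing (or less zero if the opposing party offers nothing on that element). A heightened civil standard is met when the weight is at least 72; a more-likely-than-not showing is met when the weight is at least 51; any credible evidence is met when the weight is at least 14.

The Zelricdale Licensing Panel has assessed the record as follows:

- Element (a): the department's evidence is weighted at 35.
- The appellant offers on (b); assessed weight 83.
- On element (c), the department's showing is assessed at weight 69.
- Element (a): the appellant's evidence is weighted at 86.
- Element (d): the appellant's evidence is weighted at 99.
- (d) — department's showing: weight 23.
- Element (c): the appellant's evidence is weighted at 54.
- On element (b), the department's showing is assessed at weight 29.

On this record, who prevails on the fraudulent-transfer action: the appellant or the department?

appellant

At Stage 1 the appellant must meet a more-likely-than-not showing (weight is at least 51): on (a) the weight is 86 less the opposing 35 gives net 51, which does reach 51, so (a) meets the standard; on (b) the weight is 83 less the opposing 29 gives net 54, which does reach 51, so (b) meets the standard.
  The appellant carries Stage 1; the department now bears the burden.
At Stage 2 the department must meet any credible evidence (weight is at least 14): on (c) the weight is 69 less the opposing 54 gives net 15, which does reach 14, so (c) meets the standard.
  The department carries Stage 2; the appellant now bears the burden.
At Stage 3 the appellant must meet a heightened civil standard (weight is at least 72): on (d) the weight is 99 less the opposing 23 gives net 76, ≥ 72, so (d) meets the standard.
  Stage 3 carried; the final stage is satisfied.
With every stage satisfied, the appellant prevails.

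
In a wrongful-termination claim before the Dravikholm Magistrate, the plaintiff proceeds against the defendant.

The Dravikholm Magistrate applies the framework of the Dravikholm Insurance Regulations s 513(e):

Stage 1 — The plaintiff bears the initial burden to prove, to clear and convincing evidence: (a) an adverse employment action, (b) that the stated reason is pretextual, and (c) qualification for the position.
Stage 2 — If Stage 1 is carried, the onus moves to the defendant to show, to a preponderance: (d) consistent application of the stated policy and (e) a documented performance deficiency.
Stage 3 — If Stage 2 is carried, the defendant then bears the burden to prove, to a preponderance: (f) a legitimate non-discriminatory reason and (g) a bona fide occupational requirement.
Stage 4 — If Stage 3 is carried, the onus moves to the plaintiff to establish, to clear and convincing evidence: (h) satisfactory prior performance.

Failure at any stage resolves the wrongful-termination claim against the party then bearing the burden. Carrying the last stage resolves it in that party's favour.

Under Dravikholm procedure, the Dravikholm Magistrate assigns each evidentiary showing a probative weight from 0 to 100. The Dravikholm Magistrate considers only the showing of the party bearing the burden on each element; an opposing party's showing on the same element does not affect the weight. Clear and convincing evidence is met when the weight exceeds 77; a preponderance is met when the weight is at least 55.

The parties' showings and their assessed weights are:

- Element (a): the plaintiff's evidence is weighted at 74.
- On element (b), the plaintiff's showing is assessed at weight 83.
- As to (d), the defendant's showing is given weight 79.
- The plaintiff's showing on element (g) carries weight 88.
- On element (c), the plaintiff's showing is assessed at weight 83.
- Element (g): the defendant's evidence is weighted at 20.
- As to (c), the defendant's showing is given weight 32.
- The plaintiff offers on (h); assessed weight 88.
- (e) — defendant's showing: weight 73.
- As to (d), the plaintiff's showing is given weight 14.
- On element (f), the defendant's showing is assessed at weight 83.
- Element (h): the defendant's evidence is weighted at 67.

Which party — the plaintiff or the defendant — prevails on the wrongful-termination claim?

defendant

Stage 1 (plaintiff, clear and convincing evidence, weight exceeds 77): (a) 74 ≤ 77 — fails; (b) 83 > 77 — meets; (c) 83 (defendant's 32 disregarded) > 77 — meets.
  Stage 1 not carried; the plaintiff fails its burden.
So the defendant prevails.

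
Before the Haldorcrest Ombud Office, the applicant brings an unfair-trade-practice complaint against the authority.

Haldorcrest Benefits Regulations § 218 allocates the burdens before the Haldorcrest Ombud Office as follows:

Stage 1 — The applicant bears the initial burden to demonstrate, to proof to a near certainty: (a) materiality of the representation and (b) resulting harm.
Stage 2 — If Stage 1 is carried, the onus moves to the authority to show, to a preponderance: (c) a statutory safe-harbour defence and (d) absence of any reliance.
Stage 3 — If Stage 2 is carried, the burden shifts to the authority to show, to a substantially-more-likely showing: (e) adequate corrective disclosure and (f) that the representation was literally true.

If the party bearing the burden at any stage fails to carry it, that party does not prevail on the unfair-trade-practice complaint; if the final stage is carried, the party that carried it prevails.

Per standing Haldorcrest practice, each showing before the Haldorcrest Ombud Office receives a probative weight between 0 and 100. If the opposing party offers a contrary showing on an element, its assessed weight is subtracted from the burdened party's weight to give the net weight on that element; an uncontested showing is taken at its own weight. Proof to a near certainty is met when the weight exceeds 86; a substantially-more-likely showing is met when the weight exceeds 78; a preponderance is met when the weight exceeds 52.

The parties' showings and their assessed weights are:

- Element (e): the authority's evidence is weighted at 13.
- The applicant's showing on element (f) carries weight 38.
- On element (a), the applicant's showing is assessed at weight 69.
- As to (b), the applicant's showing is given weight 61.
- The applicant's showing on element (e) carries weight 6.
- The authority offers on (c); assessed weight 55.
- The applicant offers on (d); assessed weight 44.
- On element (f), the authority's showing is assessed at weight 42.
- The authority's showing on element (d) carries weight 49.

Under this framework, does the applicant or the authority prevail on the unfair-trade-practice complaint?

authority

At Stage 1 the applicant must meet proof to a near certainty (weight exceeds 86): on (a) the weight is 69, ≤ 86, so (a) does not meet the standard; on (b) the weight is 61, which does not exceed 86, so (b) does not meet the standard.
  The applicant does not carry Stage 1.
The authority prevails.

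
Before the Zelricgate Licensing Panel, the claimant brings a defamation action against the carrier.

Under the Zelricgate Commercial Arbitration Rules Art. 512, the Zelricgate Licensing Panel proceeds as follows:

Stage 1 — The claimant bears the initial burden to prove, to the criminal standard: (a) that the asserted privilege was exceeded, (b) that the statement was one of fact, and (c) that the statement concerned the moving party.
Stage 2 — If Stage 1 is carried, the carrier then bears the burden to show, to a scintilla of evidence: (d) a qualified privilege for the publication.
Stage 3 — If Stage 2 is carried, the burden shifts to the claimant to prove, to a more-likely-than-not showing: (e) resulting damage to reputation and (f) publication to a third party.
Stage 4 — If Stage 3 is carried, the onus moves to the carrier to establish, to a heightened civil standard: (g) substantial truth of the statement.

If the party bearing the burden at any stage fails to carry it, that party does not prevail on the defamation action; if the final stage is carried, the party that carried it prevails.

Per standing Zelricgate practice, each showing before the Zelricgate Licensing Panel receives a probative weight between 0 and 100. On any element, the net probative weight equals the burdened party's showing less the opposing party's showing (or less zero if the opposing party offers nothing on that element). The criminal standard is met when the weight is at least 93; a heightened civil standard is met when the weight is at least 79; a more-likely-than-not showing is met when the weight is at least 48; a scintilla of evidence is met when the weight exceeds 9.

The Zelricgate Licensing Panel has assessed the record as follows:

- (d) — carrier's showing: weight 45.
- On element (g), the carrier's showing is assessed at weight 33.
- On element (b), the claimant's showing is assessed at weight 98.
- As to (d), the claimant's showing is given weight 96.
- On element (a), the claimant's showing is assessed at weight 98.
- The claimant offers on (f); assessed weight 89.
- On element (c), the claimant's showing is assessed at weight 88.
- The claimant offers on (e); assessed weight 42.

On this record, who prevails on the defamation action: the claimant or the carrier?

At Stage 1 the claimant must meet the criminal standard (weight is at least 93): on (a) the weight is 98, which does reach 93, so (a) meets the standard; on (b) the weight is 98, which does reach 93, so (b) meets the standard; on (c) the weight is 88, which does not reach 93, so (c) does not meet the standard.
  Stage 1 not carried; the claimant fails its burden.
The carrier prevails.

carrier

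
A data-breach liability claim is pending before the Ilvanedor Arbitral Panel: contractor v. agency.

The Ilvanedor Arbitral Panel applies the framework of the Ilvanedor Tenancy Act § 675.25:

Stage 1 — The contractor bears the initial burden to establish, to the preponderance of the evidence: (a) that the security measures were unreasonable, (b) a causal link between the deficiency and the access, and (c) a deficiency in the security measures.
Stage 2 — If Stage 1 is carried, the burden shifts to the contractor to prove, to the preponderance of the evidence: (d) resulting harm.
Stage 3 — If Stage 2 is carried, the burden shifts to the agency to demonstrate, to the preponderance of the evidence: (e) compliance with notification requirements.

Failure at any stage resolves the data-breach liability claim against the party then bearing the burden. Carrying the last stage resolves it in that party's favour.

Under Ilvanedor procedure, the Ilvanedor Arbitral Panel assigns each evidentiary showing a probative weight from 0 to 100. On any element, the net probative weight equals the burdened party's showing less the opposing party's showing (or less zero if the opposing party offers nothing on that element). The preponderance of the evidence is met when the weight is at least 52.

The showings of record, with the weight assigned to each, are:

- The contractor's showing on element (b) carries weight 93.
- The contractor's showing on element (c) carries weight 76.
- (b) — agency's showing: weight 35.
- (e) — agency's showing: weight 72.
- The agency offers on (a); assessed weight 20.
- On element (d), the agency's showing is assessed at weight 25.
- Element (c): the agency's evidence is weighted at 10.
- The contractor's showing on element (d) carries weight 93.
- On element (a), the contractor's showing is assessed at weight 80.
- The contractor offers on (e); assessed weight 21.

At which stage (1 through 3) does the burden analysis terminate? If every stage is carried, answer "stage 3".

stage 3

At Stage 1 the contractor must meet the preponderance of the evidence (weight is at least 52): on (a) the weight is 80 less the opposing 20 gives net 60, ≥ 52, so (a) meets the standard; on (b) the weight is 93 less the opposing 35 gives net 58, which does reach 52, so (b) meets the standard; on (c) the weight is 76 less the opposing 10 gives net 66, ≥ 52, so (c) meets the standard.
  All elements met. The contractor retains the burden for Stage 2.
At Stage 2 the contractor must meet the preponderance of the evidence (weight is at least 52): on (d) the weight is 93 less the opposing 25 gives net 68, which does reach 52, so (d) meets the standard.
  Stage 2 carried; the burden shifts to the agency.
At Stage 3 the agency must meet the preponderance of the evidence (weight is at least 52): on (e) the weight is 72 less the opposing 21 gives net 51, < 52, so (e) does not meet the standard.
  Stage 3 not carried; the agency fails its burden.
The analysis ends at Stage 3; the contractor prevails.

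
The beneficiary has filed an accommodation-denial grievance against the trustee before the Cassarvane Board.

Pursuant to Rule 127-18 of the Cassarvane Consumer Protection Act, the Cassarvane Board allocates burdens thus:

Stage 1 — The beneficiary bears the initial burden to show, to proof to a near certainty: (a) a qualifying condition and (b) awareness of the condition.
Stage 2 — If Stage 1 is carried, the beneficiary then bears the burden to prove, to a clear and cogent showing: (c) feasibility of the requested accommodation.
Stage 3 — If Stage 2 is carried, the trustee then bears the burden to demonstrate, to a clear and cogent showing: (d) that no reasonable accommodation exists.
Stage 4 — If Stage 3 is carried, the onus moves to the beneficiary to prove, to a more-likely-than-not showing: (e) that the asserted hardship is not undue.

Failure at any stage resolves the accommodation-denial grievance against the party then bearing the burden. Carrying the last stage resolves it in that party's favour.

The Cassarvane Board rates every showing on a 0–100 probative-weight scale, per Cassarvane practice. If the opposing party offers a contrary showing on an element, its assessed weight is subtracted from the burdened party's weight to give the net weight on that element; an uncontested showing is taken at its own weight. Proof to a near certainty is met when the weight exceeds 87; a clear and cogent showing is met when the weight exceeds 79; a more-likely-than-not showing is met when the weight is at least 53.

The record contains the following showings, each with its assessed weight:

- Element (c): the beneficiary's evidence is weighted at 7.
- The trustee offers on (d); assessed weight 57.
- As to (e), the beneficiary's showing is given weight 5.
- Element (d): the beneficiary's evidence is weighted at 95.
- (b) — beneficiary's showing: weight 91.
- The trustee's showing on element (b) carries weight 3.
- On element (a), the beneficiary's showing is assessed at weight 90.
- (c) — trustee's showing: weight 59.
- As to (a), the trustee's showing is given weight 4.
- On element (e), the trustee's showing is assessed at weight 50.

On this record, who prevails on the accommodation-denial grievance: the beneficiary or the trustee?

trustee

Stage 1 — burden on beneficiary; standard: proof to a near certainty (weight exceeds 87).
    (a): 90 − 4 = 86 ≤ 87 [not met]
    (b): 91 − 3 = 88 > 87 [met]
  The beneficiary does not carry Stage 1.
The trustee prevails.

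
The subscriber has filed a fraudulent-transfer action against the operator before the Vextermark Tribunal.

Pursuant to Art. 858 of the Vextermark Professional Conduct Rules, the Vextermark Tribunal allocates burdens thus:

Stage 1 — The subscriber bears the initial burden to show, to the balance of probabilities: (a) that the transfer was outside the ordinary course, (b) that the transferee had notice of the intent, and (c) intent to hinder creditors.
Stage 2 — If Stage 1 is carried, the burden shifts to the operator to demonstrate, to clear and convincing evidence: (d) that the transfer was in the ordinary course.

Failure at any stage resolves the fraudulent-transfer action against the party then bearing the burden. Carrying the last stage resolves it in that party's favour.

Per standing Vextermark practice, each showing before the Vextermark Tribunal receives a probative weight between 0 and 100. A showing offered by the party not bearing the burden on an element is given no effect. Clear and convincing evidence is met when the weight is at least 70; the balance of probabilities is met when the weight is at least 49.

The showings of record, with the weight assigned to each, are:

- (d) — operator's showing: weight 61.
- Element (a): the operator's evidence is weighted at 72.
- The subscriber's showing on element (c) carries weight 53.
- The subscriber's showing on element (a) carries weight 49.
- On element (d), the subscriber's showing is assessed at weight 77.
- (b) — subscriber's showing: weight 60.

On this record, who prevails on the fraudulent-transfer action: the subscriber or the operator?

subscriber

Stage 1 — burden on subscriber; standard: the balance of probabilities (weight is at least 49).
    (a): 49 (operator's 72 disregarded) ≥ 49 [met]
    (b): 60 ≥ 49 [met]
    (c): 53 ≥ 49 [met]
  Stage 1 carried; the burden shifts to the operator.
Stage 2 — burden on operator; standard: clear and convincing evidence (weight is at least 70).
    (d): 61 (subscriber's 77 disregarded) < 70 [not met]
  Stage 2 not carried; the operator fails its burden.
The analysis ends at Stage 2; the subscriber prevails.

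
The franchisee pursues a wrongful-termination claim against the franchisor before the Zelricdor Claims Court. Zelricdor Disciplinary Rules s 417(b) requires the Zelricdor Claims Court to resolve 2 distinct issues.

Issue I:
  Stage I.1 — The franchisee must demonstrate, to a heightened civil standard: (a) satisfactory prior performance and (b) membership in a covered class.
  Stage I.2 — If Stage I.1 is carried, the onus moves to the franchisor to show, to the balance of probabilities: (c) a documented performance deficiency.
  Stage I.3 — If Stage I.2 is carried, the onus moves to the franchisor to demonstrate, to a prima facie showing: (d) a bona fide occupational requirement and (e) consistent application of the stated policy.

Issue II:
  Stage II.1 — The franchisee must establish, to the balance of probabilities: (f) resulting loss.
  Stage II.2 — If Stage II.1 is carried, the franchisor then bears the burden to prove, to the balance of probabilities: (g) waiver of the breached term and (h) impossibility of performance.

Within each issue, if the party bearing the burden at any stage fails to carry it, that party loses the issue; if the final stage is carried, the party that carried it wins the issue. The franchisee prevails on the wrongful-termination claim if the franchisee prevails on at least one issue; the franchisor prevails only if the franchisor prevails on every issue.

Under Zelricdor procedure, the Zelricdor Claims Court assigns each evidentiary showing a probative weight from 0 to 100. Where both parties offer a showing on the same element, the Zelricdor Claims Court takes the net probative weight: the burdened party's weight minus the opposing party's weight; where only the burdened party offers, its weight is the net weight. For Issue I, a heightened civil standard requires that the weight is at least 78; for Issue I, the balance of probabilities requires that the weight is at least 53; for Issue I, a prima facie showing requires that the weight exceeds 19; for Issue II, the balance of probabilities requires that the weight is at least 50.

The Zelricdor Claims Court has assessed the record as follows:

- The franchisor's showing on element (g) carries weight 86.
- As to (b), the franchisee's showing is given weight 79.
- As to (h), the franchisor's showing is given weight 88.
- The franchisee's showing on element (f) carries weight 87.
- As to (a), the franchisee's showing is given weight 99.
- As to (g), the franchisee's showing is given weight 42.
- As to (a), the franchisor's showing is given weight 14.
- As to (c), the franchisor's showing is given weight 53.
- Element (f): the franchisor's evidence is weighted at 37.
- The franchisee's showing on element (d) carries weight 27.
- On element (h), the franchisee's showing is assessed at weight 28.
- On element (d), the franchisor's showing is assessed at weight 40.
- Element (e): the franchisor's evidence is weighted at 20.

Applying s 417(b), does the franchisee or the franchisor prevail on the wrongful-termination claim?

— Issue I —
At Stage I.1 the franchisee must meet a heightened civil standard (weight is at least 78): on (a) the weight is 99 less the opposing 14 gives net 85, which does reach 78, so (a) meets the standard; on (b) the weight is 79, which does reach 78, so (b) meets the standard.
  Stage I.1 is satisfied; the onus moves to the franchisor.
At Stage I.2 the franchisor must meet the balance of probabilities (weight is at least 53): on (c) the weight is 53, ≥ 53, so (c) meets the standard.
  All elements met. The franchisor retains the burden for Stage I.3.
At Stage I.3 the franchisor must meet a prima facie showing (weight exceeds 19): on (d) the weight is 40 less the opposing 27 gives net 13, ≤ 19, so (d) does not meet the standard; on (e) the weight is 20, > 19, so (e) meets the standard.
  Not every element is met, so the franchisor fails to carry Stage I.3.
The analysis ends at Stage I.3; the franchisee prevails on this issue.
— Issue II —
Stage II.1 — burden on franchisee; standard: the balance of probabilities (weight is at least 50).
    (f): 87 − 37 = 50 ≥ 50 [met]
  Stage II.1 is satisfied; the onus moves to the franchisor.
Stage II.2 — burden on franchisor; standard: the balance of probabilities (weight is at least 50).
    (g): 86 − 42 = 44 < 50 [not met]
    (h): 88 − 28 = 60 ≥ 50 [met]
  The franchisor does not carry Stage II.2.
The franchisee prevails on this issue.
Per-issue: Issue I → franchisee; Issue II → franchisee. The franchisee must prevail on at least one issue; overall, the franchisee prevails.

franchisee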